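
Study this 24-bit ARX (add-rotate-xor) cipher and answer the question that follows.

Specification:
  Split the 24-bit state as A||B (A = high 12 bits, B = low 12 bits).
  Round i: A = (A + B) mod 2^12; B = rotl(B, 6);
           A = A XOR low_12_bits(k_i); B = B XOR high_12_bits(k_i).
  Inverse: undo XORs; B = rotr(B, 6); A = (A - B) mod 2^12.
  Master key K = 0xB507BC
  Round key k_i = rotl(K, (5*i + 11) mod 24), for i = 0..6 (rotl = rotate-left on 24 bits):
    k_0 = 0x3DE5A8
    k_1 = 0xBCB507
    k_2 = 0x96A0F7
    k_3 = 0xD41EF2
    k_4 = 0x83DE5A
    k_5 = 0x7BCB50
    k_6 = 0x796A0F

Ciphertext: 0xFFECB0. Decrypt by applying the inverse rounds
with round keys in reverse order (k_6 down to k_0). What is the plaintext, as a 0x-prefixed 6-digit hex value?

s_0 = ciphertext = 0xFFECB0
s_1 = InvRound(s_0, k_6) = 0xC459AC
s_2 = InvRound(s_1, k_5) = 0x2DD438
s_3 = InvRound(s_2, k_4) = 0xB17170
s_4 = InvRound(s_3, k_3) = 0x975C70
s_5 = InvRound(s_4, k_2) = 0x2EE694
s_6 = InvRound(s_5, k_1) = 0xFF47F5
s_7 = InvRound(s_6, k_0) = 0xF8CAD0

0xF8CAD0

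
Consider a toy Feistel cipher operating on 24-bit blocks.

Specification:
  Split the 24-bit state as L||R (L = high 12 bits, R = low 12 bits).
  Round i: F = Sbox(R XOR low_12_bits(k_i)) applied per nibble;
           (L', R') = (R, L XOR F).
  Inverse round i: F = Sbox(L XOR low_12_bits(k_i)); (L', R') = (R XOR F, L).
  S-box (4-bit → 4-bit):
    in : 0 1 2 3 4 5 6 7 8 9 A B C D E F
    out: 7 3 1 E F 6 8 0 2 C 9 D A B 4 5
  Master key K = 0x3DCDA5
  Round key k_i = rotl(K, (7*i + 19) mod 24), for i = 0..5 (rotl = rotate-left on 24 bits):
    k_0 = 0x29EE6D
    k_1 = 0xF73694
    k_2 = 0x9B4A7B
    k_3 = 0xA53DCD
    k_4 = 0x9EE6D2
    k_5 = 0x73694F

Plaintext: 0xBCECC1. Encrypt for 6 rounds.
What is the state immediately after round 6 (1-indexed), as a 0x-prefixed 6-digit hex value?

0xD7921F

s_0 = plaintext = 0xBCECC1
s_1 = Round(s_0, k_0) = 0xCC1A54
s_2 = Round(s_1, k_1) = 0xA54666
s_3 = Round(s_2, k_2) = 0x66606F
s_4 = Round(s_3, k_3) = 0x06FDF7
s_5 = Round(s_4, k_4) = 0xDF7D79
s_6 = Round(s_5, k_5) = 0xD7921F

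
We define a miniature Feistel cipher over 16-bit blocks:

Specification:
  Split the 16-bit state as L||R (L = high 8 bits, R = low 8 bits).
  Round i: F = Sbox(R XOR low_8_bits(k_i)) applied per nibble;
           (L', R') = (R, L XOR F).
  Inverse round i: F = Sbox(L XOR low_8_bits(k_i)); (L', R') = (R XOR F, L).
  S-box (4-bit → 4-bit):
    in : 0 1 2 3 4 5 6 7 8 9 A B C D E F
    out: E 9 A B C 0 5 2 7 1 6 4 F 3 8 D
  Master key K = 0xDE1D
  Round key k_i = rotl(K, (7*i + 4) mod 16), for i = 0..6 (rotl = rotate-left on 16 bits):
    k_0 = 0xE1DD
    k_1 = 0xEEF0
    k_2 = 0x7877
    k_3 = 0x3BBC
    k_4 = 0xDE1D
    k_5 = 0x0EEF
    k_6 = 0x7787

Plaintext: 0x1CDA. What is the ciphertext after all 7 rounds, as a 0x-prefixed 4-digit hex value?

s_0 = plaintext = 0x1CDA
s_1 = Round(s_0, k_0) = 0xDAFE
s_2 = Round(s_1, k_1) = 0xFE32
s_3 = Round(s_2, k_2) = 0x323E
s_4 = Round(s_3, k_3) = 0x3E48
s_5 = Round(s_4, k_4) = 0x483E
s_6 = Round(s_5, k_5) = 0x3E71
s_7 = Round(s_6, k_6) = 0x71EB

0x71EB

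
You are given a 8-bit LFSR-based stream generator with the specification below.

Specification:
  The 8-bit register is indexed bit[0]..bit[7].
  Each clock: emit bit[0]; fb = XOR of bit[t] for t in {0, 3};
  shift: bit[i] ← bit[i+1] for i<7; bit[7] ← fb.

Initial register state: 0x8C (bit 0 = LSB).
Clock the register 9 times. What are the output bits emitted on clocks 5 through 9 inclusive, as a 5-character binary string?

reg_0 = 0x8C
clock 1: out=0, reg = 0xC6
clock 2: out=0, reg = 0x63
clock 3: out=1, reg = 0xB1
clock 4: out=1, reg = 0xD8
clock 5: out=0, reg = 0xEC
clock 6: out=0, reg = 0xF6
clock 7: out=0, reg = 0x7B
clock 8: out=1, reg = 0x3D
clock 9: out=1, reg = 0x1E

00011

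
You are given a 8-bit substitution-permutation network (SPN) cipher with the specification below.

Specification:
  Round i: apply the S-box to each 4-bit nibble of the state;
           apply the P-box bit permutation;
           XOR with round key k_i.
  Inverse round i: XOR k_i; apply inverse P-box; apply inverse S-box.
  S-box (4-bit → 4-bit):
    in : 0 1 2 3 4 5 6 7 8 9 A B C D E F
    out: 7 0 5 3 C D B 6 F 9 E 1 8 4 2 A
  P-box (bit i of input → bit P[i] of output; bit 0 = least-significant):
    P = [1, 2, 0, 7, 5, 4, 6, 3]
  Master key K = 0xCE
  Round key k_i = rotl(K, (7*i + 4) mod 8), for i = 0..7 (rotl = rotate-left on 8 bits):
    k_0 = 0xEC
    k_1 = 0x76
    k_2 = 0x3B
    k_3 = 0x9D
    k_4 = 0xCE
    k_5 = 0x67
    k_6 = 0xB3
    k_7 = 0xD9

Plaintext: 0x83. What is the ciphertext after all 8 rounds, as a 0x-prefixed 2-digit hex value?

0x10

s_0 = plaintext = 0x83
s_1 = Round(s_0, k_0) = 0x92
s_2 = Round(s_1, k_1) = 0x5D
s_3 = Round(s_2, k_2) = 0x52
s_4 = Round(s_3, k_3) = 0xF6
s_5 = Round(s_4, k_4) = 0x50
s_6 = Round(s_5, k_5) = 0x08
s_7 = Round(s_6, k_6) = 0x44
s_8 = Round(s_7, k_7) = 0x10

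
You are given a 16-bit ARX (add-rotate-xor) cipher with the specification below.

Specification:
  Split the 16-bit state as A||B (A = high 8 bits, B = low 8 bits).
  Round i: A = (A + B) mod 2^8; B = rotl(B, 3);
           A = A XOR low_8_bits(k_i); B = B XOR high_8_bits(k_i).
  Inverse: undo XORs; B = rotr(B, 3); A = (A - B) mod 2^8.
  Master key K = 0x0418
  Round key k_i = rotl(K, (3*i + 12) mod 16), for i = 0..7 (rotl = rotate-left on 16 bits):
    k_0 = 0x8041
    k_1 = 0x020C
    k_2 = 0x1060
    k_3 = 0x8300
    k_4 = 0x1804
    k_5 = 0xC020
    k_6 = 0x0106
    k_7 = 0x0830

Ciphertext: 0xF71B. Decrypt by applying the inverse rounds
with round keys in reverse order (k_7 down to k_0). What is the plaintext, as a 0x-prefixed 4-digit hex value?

s_0 = ciphertext = 0xF71B
s_1 = InvRound(s_0, k_7) = 0x6562
s_2 = InvRound(s_1, k_6) = 0xF76C
s_3 = InvRound(s_2, k_5) = 0x4295
s_4 = InvRound(s_3, k_4) = 0x95B1
s_5 = InvRound(s_4, k_3) = 0x4F46
s_6 = InvRound(s_5, k_2) = 0x65CA
s_7 = InvRound(s_6, k_1) = 0x5019
s_8 = InvRound(s_7, k_0) = 0xDE33

0xDE33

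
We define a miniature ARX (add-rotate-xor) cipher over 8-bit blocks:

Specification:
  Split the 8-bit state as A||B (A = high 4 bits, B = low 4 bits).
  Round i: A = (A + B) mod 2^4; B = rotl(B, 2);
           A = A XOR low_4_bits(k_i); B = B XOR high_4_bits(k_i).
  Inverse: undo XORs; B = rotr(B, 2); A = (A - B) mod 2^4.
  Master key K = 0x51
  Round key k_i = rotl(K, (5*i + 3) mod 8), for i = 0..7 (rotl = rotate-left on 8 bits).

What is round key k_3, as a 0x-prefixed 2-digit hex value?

K = 0x51
k_0 = rotl(K, (5*0+3) mod 8) = rotl(K, 3) = 0x8A
k_1 = rotl(K, (5*1+3) mod 8) = rotl(K, 0) = 0x51
k_2 = rotl(K, (5*2+3) mod 8) = rotl(K, 5) = 0x2A
k_3 = rotl(K, (5*3+3) mod 8) = rotl(K, 2) = 0x45

0x45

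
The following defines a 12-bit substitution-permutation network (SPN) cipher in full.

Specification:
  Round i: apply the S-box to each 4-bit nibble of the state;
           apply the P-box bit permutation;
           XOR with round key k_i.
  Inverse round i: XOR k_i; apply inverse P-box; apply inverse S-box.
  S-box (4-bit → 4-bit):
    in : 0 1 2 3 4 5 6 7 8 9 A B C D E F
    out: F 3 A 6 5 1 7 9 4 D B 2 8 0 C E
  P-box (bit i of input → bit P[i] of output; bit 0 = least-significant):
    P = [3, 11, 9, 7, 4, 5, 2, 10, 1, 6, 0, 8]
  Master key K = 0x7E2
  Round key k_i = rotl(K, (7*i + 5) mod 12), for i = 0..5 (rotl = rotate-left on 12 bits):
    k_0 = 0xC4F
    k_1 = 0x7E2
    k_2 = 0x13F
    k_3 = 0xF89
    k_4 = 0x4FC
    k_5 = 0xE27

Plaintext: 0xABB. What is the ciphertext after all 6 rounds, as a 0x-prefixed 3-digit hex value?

s_0 = plaintext = 0xABB
s_1 = Round(s_0, k_0) = 0x52D
s_2 = Round(s_1, k_1) = 0x3C0
s_3 = Round(s_2, k_2) = 0xFF6
s_4 = Round(s_3, k_3) = 0x0E4
s_5 = Round(s_4, k_4) = 0x3B3
s_6 = Round(s_5, k_5) = 0x446

0x446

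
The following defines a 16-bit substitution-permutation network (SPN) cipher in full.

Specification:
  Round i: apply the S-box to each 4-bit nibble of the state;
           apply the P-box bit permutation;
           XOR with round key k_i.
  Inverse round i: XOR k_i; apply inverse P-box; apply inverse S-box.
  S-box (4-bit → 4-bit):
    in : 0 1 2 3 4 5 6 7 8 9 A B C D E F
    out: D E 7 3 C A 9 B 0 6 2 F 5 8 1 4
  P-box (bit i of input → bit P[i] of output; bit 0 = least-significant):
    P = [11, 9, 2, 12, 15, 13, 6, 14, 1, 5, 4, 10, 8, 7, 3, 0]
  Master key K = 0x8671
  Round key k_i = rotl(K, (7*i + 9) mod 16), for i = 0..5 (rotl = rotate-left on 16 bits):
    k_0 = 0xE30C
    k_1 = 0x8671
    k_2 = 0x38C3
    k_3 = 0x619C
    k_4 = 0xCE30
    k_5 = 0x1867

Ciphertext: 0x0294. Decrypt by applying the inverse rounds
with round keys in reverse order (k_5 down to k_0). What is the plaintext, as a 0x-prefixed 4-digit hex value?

0x7124

s_0 = ciphertext = 0x0294
s_1 = InvRound(s_0, k_5) = 0x52F7
s_2 = InvRound(s_1, k_4) = 0x56C0
s_3 = InvRound(s_2, k_3) = 0xC491
s_4 = InvRound(s_3, k_2) = 0x80B6
s_5 = InvRound(s_4, k_1) = 0x56F9
s_6 = InvRound(s_5, k_0) = 0x7124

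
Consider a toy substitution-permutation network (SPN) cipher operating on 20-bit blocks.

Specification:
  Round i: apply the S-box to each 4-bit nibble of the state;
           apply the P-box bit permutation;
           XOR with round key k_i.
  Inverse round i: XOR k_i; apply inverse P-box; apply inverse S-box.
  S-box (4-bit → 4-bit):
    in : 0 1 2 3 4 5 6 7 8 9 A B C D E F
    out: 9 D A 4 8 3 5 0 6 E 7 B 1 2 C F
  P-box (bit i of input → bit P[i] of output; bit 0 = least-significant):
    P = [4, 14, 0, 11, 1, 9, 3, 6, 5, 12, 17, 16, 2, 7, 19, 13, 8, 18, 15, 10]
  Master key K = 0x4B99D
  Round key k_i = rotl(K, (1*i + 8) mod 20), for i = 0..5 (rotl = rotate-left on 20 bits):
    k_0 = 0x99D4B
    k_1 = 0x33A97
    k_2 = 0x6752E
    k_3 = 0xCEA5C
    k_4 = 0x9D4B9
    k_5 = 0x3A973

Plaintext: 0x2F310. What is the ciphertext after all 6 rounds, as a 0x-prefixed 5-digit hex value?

s_0 = plaintext = 0x2F310
s_1 = Round(s_0, k_0) = 0x7B195
s_2 = Round(s_1, k_1) = 0x0586B
s_3 = Round(s_2, k_2) = 0x428B0
s_4 = Round(s_3, k_3) = 0xED48E
s_5 = Round(s_4, k_4) = 0x85A30
s_6 = Round(s_5, k_5) = 0x531CF

0x531CF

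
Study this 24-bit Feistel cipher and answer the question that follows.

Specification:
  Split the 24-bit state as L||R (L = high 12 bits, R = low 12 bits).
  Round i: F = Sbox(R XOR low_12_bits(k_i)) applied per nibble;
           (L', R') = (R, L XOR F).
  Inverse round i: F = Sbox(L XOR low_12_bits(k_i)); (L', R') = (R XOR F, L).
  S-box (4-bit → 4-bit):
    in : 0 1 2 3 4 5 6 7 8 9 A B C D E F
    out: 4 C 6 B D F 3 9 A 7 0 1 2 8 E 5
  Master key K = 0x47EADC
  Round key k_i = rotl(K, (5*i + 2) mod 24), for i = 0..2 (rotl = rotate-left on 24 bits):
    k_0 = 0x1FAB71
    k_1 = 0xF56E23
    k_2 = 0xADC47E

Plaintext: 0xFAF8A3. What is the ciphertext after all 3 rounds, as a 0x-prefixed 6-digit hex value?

0x8E3651

s_0 = plaintext = 0xFAF8A3
s_1 = Round(s_0, k_0) = 0x8A3429
s_2 = Round(s_1, k_1) = 0x4298E3
s_3 = Round(s_2, k_2) = 0x8E3651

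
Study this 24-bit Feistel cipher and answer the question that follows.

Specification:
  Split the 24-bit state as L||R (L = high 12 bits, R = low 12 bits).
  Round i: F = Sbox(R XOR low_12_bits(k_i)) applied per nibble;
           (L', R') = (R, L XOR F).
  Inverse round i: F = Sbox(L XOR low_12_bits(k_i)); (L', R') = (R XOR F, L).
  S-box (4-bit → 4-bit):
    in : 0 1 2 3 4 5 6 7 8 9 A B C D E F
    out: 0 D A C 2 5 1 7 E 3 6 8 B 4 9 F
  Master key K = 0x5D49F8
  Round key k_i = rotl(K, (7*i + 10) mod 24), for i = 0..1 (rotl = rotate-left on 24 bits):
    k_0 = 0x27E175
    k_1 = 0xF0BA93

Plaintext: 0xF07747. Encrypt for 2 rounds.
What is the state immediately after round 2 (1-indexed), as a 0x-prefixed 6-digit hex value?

0xECD51E

s_0 = plaintext = 0xF07747
s_1 = Round(s_0, k_0) = 0x747ECD
s_2 = Round(s_1, k_1) = 0xECD51E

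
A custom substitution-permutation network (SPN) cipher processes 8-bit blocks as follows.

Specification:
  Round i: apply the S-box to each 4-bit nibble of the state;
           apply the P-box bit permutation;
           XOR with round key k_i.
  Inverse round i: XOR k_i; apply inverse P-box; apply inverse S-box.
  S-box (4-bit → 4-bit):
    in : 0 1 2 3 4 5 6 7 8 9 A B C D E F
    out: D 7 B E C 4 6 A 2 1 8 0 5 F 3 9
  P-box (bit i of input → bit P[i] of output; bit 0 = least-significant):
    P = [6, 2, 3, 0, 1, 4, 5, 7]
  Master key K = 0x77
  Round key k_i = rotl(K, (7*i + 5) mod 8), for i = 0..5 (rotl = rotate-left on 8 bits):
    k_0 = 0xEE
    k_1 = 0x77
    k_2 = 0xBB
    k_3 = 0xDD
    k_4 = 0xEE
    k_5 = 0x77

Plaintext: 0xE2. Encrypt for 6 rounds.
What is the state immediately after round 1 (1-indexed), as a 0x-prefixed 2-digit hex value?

0xB9

s_0 = plaintext = 0xE2
s_1 = Round(s_0, k_0) = 0xB9
s_2 = Round(s_1, k_1) = 0x37
s_3 = Round(s_2, k_2) = 0x0E
s_4 = Round(s_3, k_3) = 0x3B
s_5 = Round(s_4, k_4) = 0x5E
s_6 = Round(s_5, k_5) = 0x13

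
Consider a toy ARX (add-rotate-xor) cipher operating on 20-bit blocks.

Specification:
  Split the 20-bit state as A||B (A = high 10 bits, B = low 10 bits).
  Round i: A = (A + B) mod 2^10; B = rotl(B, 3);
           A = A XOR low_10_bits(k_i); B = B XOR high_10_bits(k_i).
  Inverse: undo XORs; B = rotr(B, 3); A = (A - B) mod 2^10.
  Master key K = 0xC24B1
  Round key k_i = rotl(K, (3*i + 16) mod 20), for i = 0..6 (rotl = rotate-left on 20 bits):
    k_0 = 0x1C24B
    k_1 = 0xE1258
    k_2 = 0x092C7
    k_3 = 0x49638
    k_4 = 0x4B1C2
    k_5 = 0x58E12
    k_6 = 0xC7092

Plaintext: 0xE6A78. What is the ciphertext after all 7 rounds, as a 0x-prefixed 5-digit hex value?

0x7E167

s_0 = plaintext = 0xE6A78
s_1 = Round(s_0, k_0) = 0x167B4
s_2 = Round(s_1, k_1) = 0x95623
s_3 = Round(s_2, k_2) = 0xAFD38
s_4 = Round(s_3, k_3) = 0x73CE7
s_5 = Round(s_4, k_4) = 0xDD215
s_6 = Round(s_5, k_5) = 0xE6DCF
s_7 = Round(s_6, k_6) = 0x7E167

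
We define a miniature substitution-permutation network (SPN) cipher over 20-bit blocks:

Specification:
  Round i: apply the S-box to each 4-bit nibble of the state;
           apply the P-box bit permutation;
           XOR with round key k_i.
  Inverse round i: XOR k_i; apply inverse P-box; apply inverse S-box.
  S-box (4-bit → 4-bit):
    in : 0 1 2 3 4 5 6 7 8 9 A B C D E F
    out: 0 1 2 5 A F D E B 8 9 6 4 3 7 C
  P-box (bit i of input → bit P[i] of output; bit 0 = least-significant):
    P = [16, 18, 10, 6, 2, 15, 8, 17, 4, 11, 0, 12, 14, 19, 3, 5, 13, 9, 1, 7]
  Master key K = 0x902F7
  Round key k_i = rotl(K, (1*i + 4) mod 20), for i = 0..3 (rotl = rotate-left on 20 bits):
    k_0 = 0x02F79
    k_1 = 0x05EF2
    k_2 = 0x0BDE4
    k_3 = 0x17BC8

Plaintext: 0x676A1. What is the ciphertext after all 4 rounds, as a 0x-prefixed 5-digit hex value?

0x5DA8D

s_0 = plaintext = 0x676A1
s_1 = Round(s_0, k_0) = 0xB1FC6
s_2 = Round(s_1, k_1) = 0x109B1
s_3 = Round(s_2, k_2) = 0x10CE4
s_4 = Round(s_3, k_3) = 0x5DA8D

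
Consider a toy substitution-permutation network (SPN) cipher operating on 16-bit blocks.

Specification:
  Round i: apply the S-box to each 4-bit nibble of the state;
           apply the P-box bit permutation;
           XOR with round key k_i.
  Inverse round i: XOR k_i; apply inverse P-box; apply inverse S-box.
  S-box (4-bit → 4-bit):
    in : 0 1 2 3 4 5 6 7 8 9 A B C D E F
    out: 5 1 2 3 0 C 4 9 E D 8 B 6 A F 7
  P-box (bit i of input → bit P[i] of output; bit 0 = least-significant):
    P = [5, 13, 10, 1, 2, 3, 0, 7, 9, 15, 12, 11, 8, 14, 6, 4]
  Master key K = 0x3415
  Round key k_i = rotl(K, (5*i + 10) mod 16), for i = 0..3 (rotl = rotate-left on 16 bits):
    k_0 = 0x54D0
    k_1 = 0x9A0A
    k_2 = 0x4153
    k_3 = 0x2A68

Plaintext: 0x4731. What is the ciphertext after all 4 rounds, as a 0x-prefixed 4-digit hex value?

s_0 = plaintext = 0x4731
s_1 = Round(s_0, k_0) = 0x5EFC
s_2 = Round(s_1, k_1) = 0x2457
s_3 = Round(s_2, k_2) = 0x01F0
s_4 = Round(s_3, k_3) = 0x2D05

0x2D05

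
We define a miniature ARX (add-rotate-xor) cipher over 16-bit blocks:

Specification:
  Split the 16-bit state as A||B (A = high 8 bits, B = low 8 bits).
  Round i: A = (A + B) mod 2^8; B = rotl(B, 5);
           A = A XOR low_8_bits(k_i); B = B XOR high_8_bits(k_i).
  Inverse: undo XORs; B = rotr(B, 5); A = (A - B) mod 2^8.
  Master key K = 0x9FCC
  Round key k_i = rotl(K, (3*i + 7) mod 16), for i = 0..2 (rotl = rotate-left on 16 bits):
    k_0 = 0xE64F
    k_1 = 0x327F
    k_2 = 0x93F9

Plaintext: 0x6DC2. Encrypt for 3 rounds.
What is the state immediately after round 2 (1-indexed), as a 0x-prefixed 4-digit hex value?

0x61E5

s_0 = plaintext = 0x6DC2
s_1 = Round(s_0, k_0) = 0x60BE
s_2 = Round(s_1, k_1) = 0x61E5
s_3 = Round(s_2, k_2) = 0xBF2F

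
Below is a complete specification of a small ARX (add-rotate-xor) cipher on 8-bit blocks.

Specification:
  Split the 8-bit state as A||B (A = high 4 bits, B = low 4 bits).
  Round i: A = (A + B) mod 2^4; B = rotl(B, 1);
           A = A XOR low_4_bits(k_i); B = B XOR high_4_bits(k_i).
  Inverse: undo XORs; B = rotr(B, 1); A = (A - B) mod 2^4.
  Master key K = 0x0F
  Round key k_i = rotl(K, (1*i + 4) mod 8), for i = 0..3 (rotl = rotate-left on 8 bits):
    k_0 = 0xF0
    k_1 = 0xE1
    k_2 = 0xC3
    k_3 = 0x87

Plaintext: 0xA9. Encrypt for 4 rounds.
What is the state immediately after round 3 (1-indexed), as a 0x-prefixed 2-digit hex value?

s_0 = plaintext = 0xA9
s_1 = Round(s_0, k_0) = 0x3C
s_2 = Round(s_1, k_1) = 0xE7
s_3 = Round(s_2, k_2) = 0x62
s_4 = Round(s_3, k_3) = 0xFC

0x62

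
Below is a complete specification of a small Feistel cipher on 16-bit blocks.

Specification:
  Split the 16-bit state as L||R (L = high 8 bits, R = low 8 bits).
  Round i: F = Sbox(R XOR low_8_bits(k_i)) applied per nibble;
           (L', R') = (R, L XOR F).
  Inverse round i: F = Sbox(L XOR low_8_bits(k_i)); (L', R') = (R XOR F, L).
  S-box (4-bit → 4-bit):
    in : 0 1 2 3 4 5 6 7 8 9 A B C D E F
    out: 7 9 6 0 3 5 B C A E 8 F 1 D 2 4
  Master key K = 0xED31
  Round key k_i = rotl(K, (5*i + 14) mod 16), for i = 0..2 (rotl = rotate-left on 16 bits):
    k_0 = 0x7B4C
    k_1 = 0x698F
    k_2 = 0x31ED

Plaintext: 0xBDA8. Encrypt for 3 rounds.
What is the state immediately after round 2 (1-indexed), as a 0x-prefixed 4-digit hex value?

0x9E31

s_0 = plaintext = 0xBDA8
s_1 = Round(s_0, k_0) = 0xA89E
s_2 = Round(s_1, k_1) = 0x9E31
s_3 = Round(s_2, k_2) = 0x314F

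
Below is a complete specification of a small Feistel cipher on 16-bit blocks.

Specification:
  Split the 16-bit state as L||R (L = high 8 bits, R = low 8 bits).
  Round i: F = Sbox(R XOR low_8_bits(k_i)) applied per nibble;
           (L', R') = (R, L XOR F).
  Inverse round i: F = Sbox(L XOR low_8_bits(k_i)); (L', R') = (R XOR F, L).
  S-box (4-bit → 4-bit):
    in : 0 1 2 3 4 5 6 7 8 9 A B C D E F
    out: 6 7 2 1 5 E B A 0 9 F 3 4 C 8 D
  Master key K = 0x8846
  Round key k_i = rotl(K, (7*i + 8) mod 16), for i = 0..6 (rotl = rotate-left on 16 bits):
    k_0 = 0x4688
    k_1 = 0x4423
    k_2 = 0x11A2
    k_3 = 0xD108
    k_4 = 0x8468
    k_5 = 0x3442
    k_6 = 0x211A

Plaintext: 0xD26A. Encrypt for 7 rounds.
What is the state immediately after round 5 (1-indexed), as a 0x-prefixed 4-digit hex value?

0x4CCC

s_0 = plaintext = 0xD26A
s_1 = Round(s_0, k_0) = 0x6A50
s_2 = Round(s_1, k_1) = 0x50CB
s_3 = Round(s_2, k_2) = 0xCBE9
s_4 = Round(s_3, k_3) = 0xE94C
s_5 = Round(s_4, k_4) = 0x4CCC
s_6 = Round(s_5, k_5) = 0xCC44
s_7 = Round(s_6, k_6) = 0x4424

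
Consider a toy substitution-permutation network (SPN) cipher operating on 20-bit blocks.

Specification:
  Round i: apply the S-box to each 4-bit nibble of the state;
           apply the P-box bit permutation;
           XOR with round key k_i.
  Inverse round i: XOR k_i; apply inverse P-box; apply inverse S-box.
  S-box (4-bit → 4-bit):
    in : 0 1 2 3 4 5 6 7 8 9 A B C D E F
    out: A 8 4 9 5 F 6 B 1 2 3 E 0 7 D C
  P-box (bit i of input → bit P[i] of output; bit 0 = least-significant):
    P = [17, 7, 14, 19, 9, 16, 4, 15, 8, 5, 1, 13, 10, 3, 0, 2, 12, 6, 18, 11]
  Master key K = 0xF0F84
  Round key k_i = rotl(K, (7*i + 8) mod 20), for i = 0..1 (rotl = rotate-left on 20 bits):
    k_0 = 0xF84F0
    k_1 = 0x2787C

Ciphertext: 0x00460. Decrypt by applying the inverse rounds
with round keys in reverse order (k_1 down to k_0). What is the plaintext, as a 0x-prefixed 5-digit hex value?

0xD33FB

s_0 = ciphertext = 0x00460
s_1 = InvRound(s_0, k_1) = 0x37124
s_2 = InvRound(s_1, k_0) = 0xD33FB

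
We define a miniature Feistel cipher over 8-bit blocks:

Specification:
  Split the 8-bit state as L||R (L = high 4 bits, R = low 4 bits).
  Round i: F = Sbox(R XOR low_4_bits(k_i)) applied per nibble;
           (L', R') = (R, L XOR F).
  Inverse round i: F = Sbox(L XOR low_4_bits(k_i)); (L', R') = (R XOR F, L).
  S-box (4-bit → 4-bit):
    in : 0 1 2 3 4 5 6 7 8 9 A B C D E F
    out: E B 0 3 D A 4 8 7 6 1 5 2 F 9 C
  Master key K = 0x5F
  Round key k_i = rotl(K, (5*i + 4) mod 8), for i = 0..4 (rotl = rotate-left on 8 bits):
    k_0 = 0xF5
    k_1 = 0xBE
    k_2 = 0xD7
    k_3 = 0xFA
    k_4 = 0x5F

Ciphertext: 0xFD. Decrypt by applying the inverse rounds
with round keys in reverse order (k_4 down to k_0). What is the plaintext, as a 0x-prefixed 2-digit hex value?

s_0 = ciphertext = 0xFD
s_1 = InvRound(s_0, k_4) = 0x3F
s_2 = InvRound(s_1, k_3) = 0x93
s_3 = InvRound(s_2, k_2) = 0xA9
s_4 = InvRound(s_3, k_1) = 0x4A
s_5 = InvRound(s_4, k_0) = 0x14

0x14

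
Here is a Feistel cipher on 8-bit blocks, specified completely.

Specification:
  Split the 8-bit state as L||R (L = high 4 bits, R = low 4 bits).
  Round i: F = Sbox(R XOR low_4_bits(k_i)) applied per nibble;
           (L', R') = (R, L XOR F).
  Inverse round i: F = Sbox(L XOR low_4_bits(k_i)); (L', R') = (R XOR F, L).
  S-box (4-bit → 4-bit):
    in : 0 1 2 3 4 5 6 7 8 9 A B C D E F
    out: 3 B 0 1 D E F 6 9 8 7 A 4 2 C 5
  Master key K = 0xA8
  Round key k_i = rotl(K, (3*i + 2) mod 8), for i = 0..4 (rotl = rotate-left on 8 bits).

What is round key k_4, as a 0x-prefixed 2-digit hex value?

0x2A

K = 0xA8
k_0 = rotl(K, (3*0+2) mod 8) = rotl(K, 2) = 0xA2
k_1 = rotl(K, (3*1+2) mod 8) = rotl(K, 5) = 0x15
k_2 = rotl(K, (3*2+2) mod 8) = rotl(K, 0) = 0xA8
k_3 = rotl(K, (3*3+2) mod 8) = rotl(K, 3) = 0x45
k_4 = rotl(K, (3*4+2) mod 8) = rotl(K, 6) = 0x2A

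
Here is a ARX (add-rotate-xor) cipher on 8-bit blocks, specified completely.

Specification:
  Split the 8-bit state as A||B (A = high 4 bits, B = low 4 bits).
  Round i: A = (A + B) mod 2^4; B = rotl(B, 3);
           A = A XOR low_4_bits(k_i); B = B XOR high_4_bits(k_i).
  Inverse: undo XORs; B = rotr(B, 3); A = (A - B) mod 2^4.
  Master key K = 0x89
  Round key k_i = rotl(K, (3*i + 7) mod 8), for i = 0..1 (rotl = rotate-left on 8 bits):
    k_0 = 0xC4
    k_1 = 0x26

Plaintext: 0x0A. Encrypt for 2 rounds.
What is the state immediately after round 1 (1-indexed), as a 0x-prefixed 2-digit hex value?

0xE9

s_0 = plaintext = 0x0A
s_1 = Round(s_0, k_0) = 0xE9
s_2 = Round(s_1, k_1) = 0x1E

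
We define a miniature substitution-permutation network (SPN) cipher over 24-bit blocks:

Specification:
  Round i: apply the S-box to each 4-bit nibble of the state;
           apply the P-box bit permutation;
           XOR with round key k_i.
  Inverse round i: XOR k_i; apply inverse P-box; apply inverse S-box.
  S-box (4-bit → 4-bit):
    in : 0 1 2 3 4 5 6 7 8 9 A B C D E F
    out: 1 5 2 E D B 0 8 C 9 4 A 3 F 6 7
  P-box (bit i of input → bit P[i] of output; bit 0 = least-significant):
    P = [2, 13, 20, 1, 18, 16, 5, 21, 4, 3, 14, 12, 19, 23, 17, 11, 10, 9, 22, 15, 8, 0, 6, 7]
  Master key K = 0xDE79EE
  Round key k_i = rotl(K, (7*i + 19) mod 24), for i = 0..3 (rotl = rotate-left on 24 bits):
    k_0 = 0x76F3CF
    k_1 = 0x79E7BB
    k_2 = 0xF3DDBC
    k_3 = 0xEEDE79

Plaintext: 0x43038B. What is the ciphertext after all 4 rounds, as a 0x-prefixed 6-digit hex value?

s_0 = plaintext = 0x43038B
s_1 = Round(s_0, k_0) = 0x1E0025
s_2 = Round(s_1, k_1) = 0x30C4ED
s_3 = Round(s_2, k_2) = 0x6AA94B
s_4 = Round(s_3, k_3) = 0x88EE4B

0x88EE4B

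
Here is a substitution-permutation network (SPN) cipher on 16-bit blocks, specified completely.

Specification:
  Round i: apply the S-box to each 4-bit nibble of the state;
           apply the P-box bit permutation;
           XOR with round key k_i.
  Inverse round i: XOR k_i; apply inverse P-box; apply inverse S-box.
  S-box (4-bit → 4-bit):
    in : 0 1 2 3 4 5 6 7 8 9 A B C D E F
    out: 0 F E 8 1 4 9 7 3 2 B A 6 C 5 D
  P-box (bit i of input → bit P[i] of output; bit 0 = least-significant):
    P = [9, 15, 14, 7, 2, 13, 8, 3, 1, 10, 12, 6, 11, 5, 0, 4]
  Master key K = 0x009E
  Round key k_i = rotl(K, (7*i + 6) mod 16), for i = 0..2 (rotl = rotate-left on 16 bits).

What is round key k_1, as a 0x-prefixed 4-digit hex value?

K = 0x009E
k_0 = rotl(K, (7*0+6) mod 16) = rotl(K, 6) = 0x2780
k_1 = rotl(K, (7*1+6) mod 16) = rotl(K, 13) = 0xC013

0xC013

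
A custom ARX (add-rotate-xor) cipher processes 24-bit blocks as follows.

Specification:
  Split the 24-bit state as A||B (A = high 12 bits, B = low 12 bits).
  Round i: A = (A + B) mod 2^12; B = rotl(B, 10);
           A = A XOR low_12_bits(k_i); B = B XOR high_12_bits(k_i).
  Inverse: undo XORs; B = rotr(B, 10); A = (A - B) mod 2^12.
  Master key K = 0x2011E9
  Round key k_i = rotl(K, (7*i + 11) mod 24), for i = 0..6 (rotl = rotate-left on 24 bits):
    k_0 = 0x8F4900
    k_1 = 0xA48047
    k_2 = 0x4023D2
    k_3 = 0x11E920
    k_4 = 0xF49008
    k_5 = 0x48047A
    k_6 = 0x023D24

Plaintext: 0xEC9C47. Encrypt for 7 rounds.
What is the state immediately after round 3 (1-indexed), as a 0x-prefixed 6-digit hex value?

s_0 = plaintext = 0xEC9C47
s_1 = Round(s_0, k_0) = 0x2107E5
s_2 = Round(s_1, k_1) = 0x9B2FB1
s_3 = Round(s_2, k_2) = 0xAB13EE
s_4 = Round(s_3, k_3) = 0x7BF9E5
s_5 = Round(s_4, k_4) = 0x1AC930
s_6 = Round(s_5, k_5) = 0xEA66CC
s_7 = Round(s_6, k_6) = 0x856190

0xAB13EE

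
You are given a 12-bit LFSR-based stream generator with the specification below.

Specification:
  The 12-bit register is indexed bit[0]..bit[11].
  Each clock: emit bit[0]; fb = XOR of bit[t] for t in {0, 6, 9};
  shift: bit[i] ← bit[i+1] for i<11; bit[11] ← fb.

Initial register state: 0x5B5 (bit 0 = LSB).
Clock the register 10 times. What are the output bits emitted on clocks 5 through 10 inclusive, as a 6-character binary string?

110110

reg_0 = 0x5B5
clock 1: out=1, reg = 0xADA
clock 2: out=0, reg = 0x56D
clock 3: out=1, reg = 0x2B6
clock 4: out=0, reg = 0x95B
clock 5: out=1, reg = 0x4AD
clock 6: out=1, reg = 0xA56
clock 7: out=0, reg = 0x52B
clock 8: out=1, reg = 0xA95
clock 9: out=1, reg = 0x54A
clock 10: out=0, reg = 0xAA5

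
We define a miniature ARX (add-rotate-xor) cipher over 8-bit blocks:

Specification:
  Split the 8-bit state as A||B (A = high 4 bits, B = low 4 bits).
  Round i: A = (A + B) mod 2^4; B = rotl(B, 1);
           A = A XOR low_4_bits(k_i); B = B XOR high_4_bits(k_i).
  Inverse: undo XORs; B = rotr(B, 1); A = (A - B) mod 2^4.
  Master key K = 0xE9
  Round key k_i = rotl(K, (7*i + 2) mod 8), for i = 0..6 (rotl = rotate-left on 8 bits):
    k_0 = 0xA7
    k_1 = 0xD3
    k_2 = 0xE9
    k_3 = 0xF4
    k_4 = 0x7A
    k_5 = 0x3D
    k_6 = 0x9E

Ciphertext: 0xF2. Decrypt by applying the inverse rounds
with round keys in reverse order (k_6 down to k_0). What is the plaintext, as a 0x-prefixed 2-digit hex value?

0x20

s_0 = ciphertext = 0xF2
s_1 = InvRound(s_0, k_6) = 0x4D
s_2 = InvRound(s_1, k_5) = 0x27
s_3 = InvRound(s_2, k_4) = 0x80
s_4 = InvRound(s_3, k_3) = 0xDF
s_5 = InvRound(s_4, k_2) = 0xC8
s_6 = InvRound(s_5, k_1) = 0x5A
s_7 = InvRound(s_6, k_0) = 0x20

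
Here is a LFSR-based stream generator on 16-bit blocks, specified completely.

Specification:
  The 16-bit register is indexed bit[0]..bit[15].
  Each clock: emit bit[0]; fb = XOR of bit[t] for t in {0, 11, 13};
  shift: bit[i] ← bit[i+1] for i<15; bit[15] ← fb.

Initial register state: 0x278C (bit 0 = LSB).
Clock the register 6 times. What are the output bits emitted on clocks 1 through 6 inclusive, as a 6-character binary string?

001100

reg_0 = 0x278C
clock 1: out=0, reg = 0x93C6
clock 2: out=0, reg = 0x49E3
clock 3: out=1, reg = 0x24F1
clock 4: out=1, reg = 0x1278
clock 5: out=0, reg = 0x093C
clock 6: out=0, reg = 0x849E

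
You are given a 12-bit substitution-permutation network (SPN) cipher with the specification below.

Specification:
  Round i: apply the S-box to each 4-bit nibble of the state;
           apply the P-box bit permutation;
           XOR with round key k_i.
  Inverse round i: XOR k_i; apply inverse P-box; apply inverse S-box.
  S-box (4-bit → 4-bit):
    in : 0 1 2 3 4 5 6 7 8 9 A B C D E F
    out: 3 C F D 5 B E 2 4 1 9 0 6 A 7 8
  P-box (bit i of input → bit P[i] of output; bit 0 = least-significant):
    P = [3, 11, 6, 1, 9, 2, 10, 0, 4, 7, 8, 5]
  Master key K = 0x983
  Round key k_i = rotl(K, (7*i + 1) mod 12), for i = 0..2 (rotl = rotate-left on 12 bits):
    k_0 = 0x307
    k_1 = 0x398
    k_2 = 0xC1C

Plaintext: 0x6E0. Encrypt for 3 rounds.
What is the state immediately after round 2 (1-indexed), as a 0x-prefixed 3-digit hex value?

0x019

s_0 = plaintext = 0x6E0
s_1 = Round(s_0, k_0) = 0xCAB
s_2 = Round(s_1, k_1) = 0x019
s_3 = Round(s_2, k_2) = 0x885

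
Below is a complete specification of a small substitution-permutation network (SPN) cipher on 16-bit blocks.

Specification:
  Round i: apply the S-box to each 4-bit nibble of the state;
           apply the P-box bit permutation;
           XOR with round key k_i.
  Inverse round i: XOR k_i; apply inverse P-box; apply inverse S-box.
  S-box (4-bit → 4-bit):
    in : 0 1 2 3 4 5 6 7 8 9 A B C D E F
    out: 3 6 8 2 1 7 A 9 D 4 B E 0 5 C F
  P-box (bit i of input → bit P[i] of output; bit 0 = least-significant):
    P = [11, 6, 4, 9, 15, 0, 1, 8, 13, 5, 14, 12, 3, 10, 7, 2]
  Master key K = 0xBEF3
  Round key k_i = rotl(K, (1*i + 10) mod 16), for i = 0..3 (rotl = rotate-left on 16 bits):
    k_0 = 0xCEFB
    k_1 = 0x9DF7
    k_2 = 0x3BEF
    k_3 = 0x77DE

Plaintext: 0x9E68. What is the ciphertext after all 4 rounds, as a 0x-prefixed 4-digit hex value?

0x9F9B

s_0 = plaintext = 0x9E68
s_1 = Round(s_0, k_0) = 0x956A
s_2 = Round(s_1, k_1) = 0xF616
s_3 = Round(s_2, k_2) = 0x2D00
s_4 = Round(s_3, k_3) = 0x9F9B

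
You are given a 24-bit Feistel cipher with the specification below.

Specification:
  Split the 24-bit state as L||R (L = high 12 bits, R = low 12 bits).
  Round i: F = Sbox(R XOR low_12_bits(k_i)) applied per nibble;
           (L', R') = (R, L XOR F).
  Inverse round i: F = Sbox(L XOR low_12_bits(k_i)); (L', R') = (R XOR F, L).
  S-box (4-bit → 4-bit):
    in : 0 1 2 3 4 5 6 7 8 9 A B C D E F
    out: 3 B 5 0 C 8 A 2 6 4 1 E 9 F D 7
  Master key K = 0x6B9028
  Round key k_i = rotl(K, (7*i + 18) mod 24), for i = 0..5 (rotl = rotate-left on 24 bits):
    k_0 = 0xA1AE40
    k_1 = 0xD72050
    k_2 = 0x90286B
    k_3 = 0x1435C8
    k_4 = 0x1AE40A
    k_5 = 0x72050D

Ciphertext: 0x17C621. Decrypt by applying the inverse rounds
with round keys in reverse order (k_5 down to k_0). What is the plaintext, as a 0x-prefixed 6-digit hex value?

0x75843F

s_0 = ciphertext = 0x17C621
s_1 = InvRound(s_0, k_5) = 0xA0A17C
s_2 = InvRound(s_1, k_4) = 0xC4FA0A
s_3 = InvRound(s_2, k_3) = 0xE68C4F
s_4 = InvRound(s_3, k_2) = 0x67FE68
s_5 = InvRound(s_4, k_1) = 0x43F67F
s_6 = InvRound(s_5, k_0) = 0x75843F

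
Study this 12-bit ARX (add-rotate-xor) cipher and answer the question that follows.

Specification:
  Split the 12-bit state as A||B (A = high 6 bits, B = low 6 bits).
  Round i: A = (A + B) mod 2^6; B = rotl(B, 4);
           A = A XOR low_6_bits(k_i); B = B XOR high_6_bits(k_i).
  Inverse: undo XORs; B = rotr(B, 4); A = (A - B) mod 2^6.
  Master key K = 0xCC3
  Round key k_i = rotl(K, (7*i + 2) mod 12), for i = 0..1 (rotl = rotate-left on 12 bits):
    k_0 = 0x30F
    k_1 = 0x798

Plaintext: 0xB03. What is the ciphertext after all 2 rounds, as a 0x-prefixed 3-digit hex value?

s_0 = plaintext = 0xB03
s_1 = Round(s_0, k_0) = 0x83C
s_2 = Round(s_1, k_1) = 0x111

0x111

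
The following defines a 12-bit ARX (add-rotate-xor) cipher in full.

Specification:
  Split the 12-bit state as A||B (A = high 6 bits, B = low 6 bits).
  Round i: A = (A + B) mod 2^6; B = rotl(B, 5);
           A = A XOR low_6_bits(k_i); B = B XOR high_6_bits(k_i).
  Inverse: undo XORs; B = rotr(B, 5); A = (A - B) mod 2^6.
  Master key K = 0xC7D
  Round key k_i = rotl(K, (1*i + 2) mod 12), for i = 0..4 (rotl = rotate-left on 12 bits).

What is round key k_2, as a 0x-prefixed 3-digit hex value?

K = 0xC7D
k_0 = rotl(K, (1*0+2) mod 12) = rotl(K, 2) = 0x1F7
k_1 = rotl(K, (1*1+2) mod 12) = rotl(K, 3) = 0x3EE
k_2 = rotl(K, (1*2+2) mod 12) = rotl(K, 4) = 0x7DC

0x7DC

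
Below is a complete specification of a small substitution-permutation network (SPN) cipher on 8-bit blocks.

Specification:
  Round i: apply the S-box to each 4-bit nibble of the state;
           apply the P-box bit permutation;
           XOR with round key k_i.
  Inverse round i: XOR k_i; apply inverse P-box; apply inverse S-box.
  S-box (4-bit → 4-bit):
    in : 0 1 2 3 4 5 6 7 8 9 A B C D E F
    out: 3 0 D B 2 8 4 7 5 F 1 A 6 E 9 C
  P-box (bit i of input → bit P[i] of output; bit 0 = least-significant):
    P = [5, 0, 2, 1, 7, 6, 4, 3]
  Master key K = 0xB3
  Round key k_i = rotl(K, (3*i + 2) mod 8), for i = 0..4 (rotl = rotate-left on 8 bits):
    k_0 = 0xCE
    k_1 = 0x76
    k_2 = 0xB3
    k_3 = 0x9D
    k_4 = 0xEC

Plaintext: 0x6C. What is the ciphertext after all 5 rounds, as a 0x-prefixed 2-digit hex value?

s_0 = plaintext = 0x6C
s_1 = Round(s_0, k_0) = 0xDB
s_2 = Round(s_1, k_1) = 0x2D
s_3 = Round(s_2, k_2) = 0x2C
s_4 = Round(s_3, k_3) = 0x00
s_5 = Round(s_4, k_4) = 0x0D

0x0D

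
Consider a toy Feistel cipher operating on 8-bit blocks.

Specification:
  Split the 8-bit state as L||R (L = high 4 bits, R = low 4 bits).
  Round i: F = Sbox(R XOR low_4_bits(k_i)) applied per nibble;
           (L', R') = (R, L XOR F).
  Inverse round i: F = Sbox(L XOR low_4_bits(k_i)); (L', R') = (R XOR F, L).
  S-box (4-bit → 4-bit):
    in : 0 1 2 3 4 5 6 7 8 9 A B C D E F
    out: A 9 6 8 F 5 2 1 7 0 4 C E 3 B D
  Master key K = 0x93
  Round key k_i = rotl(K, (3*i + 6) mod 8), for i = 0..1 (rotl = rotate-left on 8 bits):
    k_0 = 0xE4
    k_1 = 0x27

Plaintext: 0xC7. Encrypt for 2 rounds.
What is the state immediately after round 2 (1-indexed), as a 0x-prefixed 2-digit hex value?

0x4F

s_0 = plaintext = 0xC7
s_1 = Round(s_0, k_0) = 0x74
s_2 = Round(s_1, k_1) = 0x4F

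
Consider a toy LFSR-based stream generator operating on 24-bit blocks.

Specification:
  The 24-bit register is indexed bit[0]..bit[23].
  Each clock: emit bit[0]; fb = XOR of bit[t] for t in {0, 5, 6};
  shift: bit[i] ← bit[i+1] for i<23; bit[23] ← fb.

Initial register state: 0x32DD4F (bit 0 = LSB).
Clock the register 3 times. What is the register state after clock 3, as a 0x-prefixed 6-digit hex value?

0x065BA9

reg_0 = 0x32DD4F
clock 1: out=1, reg = 0x196EA7
clock 2: out=1, reg = 0x0CB753
clock 3: out=1, reg = 0x065BA9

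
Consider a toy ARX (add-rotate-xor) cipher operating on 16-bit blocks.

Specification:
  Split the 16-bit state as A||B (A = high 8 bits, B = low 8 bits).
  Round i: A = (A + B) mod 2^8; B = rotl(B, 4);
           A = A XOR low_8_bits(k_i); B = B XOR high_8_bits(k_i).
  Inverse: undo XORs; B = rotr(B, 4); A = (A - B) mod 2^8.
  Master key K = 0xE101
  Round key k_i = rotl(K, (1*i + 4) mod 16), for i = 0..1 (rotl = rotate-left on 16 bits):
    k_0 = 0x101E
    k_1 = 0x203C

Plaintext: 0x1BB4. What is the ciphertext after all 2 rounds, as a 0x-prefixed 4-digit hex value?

s_0 = plaintext = 0x1BB4
s_1 = Round(s_0, k_0) = 0xD15B
s_2 = Round(s_1, k_1) = 0x1095

0x1095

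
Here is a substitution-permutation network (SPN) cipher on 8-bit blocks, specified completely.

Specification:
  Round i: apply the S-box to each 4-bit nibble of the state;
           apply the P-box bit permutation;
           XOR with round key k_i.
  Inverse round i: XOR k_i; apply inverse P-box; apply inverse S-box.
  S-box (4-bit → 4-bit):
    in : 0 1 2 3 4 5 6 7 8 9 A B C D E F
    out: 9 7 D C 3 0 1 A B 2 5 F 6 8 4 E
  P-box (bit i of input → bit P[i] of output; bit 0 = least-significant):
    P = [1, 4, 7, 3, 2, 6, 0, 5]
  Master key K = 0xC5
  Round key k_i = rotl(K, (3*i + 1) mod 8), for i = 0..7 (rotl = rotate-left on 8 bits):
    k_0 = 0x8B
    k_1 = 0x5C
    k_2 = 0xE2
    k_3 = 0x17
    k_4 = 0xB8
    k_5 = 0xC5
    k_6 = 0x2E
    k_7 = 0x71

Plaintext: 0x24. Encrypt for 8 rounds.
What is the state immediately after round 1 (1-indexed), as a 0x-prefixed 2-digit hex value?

s_0 = plaintext = 0x24
s_1 = Round(s_0, k_0) = 0xBC
s_2 = Round(s_1, k_1) = 0xA9
s_3 = Round(s_2, k_2) = 0xF7
s_4 = Round(s_3, k_3) = 0x6E
s_5 = Round(s_4, k_4) = 0x3C
s_6 = Round(s_5, k_5) = 0x74
s_7 = Round(s_6, k_6) = 0x5C
s_8 = Round(s_7, k_7) = 0xE1

0xBC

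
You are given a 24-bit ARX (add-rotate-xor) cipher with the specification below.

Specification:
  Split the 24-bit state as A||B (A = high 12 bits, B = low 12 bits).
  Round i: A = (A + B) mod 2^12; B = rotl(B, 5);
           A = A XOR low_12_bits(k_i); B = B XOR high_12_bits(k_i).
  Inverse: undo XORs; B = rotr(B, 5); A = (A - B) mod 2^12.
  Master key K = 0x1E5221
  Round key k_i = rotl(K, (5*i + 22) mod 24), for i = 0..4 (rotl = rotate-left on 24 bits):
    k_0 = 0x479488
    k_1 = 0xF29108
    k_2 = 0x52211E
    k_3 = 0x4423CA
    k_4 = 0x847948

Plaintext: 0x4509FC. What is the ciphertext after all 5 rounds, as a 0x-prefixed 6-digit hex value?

s_0 = plaintext = 0x4509FC
s_1 = Round(s_0, k_0) = 0xAC4BEA
s_2 = Round(s_1, k_1) = 0x7A627E
s_3 = Round(s_2, k_2) = 0xB3AAE6
s_4 = Round(s_3, k_3) = 0x5EA897
s_5 = Round(s_4, k_4) = 0x7C9AB6

0x7C9AB6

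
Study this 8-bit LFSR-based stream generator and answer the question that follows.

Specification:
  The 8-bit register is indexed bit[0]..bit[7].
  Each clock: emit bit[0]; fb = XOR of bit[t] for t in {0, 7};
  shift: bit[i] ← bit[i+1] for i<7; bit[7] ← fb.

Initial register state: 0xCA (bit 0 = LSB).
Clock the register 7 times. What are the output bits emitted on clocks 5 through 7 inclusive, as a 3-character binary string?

reg_0 = 0xCA
clock 1: out=0, reg = 0xE5
clock 2: out=1, reg = 0x72
clock 3: out=0, reg = 0x39
clock 4: out=1, reg = 0x9C
clock 5: out=0, reg = 0xCE
clock 6: out=0, reg = 0xE7
clock 7: out=1, reg = 0x73

001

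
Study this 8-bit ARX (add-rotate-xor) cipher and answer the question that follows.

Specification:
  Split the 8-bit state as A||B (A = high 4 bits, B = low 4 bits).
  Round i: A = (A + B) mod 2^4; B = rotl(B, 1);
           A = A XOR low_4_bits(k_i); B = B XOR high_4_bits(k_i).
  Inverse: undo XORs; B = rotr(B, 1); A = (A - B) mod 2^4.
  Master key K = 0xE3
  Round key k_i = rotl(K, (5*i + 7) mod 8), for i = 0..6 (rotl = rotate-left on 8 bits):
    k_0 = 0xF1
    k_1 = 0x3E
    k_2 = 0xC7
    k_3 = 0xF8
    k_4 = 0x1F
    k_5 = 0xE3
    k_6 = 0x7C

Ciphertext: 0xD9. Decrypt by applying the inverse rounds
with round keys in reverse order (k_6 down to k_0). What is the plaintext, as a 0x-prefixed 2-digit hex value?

0xBB

s_0 = ciphertext = 0xD9
s_1 = InvRound(s_0, k_6) = 0xA7
s_2 = InvRound(s_1, k_5) = 0xDC
s_3 = InvRound(s_2, k_4) = 0x4E
s_4 = InvRound(s_3, k_3) = 0x48
s_5 = InvRound(s_4, k_2) = 0x12
s_6 = InvRound(s_5, k_1) = 0x78
s_7 = InvRound(s_6, k_0) = 0xBB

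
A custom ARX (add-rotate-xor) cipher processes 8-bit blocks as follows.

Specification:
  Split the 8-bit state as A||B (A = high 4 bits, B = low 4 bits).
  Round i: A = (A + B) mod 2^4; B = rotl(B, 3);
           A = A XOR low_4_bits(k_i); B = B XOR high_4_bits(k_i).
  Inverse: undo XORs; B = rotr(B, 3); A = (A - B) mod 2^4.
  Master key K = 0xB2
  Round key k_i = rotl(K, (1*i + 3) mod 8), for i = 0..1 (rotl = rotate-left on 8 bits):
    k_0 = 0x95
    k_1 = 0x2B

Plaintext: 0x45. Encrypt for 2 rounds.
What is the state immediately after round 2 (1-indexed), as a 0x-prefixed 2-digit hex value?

s_0 = plaintext = 0x45
s_1 = Round(s_0, k_0) = 0xC3
s_2 = Round(s_1, k_1) = 0x4B

0x4B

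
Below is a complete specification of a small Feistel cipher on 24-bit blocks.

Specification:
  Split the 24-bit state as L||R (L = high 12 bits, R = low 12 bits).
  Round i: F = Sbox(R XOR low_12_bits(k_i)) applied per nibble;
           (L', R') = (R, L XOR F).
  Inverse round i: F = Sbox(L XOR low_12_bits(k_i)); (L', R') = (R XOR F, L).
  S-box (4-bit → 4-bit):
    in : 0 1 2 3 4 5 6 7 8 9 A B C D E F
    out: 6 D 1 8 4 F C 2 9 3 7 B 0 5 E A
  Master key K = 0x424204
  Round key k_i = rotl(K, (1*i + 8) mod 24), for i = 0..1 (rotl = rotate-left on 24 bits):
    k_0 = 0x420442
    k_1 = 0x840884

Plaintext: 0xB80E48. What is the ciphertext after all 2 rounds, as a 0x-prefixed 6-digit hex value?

s_0 = plaintext = 0xB80E48
s_1 = Round(s_0, k_0) = 0xE48CE7
s_2 = Round(s_1, k_1) = 0xCE7A80

0xCE7A80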